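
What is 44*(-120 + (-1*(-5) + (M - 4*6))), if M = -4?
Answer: -6292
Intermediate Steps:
44*(-120 + (-1*(-5) + (M - 4*6))) = 44*(-120 + (-1*(-5) + (-4 - 4*6))) = 44*(-120 + (5 + (-4 - 24))) = 44*(-120 + (5 - 28)) = 44*(-120 - 23) = 44*(-143) = -6292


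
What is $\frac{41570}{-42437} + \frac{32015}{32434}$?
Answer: $\frac{10339175}{1376401658} \approx 0.0075117$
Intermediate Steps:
$\frac{41570}{-42437} + \frac{32015}{32434} = 41570 \left(- \frac{1}{42437}\right) + 32015 \cdot \frac{1}{32434} = - \frac{41570}{42437} + \frac{32015}{32434} = \frac{10339175}{1376401658}$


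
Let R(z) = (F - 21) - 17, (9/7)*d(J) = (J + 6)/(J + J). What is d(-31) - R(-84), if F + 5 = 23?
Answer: 11335/558 ≈ 20.314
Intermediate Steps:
d(J) = 7*(6 + J)/(18*J) (d(J) = 7*((J + 6)/(J + J))/9 = 7*((6 + J)/((2*J)))/9 = 7*((6 + J)*(1/(2*J)))/9 = 7*((6 + J)/(2*J))/9 = 7*(6 + J)/(18*J))
F = 18 (F = -5 + 23 = 18)
R(z) = -20 (R(z) = (18 - 21) - 17 = -3 - 17 = -20)
d(-31) - R(-84) = (7/18)*(6 - 31)/(-31) - 1*(-20) = (7/18)*(-1/31)*(-25) + 20 = 175/558 + 20 = 11335/558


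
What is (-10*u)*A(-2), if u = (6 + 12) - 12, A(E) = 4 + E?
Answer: -120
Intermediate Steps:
u = 6 (u = 18 - 12 = 6)
(-10*u)*A(-2) = (-10*6)*(4 - 2) = -60*2 = -120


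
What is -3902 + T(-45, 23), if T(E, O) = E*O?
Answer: -4937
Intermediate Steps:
-3902 + T(-45, 23) = -3902 - 45*23 = -3902 - 1035 = -4937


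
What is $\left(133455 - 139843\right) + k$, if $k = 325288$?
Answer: $318900$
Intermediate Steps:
$\left(133455 - 139843\right) + k = \left(133455 - 139843\right) + 325288 = -6388 + 325288 = 318900$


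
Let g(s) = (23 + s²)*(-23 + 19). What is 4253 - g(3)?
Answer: 4381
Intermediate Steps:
g(s) = -92 - 4*s² (g(s) = (23 + s²)*(-4) = -92 - 4*s²)
4253 - g(3) = 4253 - (-92 - 4*3²) = 4253 - (-92 - 4*9) = 4253 - (-92 - 36) = 4253 - 1*(-128) = 4253 + 128 = 4381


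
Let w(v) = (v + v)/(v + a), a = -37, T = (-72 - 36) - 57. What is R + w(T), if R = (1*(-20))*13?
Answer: -26095/101 ≈ -258.37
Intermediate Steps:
T = -165 (T = -108 - 57 = -165)
w(v) = 2*v/(-37 + v) (w(v) = (v + v)/(v - 37) = (2*v)/(-37 + v) = 2*v/(-37 + v))
R = -260 (R = -20*13 = -260)
R + w(T) = -260 + 2*(-165)/(-37 - 165) = -260 + 2*(-165)/(-202) = -260 + 2*(-165)*(-1/202) = -260 + 165/101 = -26095/101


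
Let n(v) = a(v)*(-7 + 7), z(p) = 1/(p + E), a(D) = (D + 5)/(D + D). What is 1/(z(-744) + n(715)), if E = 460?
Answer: -284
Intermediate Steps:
a(D) = (5 + D)/(2*D) (a(D) = (5 + D)/((2*D)) = (5 + D)*(1/(2*D)) = (5 + D)/(2*D))
z(p) = 1/(460 + p) (z(p) = 1/(p + 460) = 1/(460 + p))
n(v) = 0 (n(v) = ((5 + v)/(2*v))*(-7 + 7) = ((5 + v)/(2*v))*0 = 0)
1/(z(-744) + n(715)) = 1/(1/(460 - 744) + 0) = 1/(1/(-284) + 0) = 1/(-1/284 + 0) = 1/(-1/284) = -284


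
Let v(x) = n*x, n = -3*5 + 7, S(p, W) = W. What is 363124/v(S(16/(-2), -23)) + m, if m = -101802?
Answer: -199657/2 ≈ -99829.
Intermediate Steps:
n = -8 (n = -15 + 7 = -8)
v(x) = -8*x
363124/v(S(16/(-2), -23)) + m = 363124/((-8*(-23))) - 101802 = 363124/184 - 101802 = 363124*(1/184) - 101802 = 3947/2 - 101802 = -199657/2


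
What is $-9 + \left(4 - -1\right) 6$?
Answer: $21$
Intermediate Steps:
$-9 + \left(4 - -1\right) 6 = -9 + \left(4 + 1\right) 6 = -9 + 5 \cdot 6 = -9 + 30 = 21$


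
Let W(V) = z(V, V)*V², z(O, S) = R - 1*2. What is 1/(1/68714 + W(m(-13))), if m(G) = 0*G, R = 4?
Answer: 68714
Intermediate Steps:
z(O, S) = 2 (z(O, S) = 4 - 1*2 = 4 - 2 = 2)
m(G) = 0
W(V) = 2*V²
1/(1/68714 + W(m(-13))) = 1/(1/68714 + 2*0²) = 1/(1/68714 + 2*0) = 1/(1/68714 + 0) = 1/(1/68714) = 68714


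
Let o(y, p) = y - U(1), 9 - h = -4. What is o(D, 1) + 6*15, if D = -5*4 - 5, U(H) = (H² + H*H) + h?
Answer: 50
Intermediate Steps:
h = 13 (h = 9 - 1*(-4) = 9 + 4 = 13)
U(H) = 13 + 2*H² (U(H) = (H² + H*H) + 13 = (H² + H²) + 13 = 2*H² + 13 = 13 + 2*H²)
D = -25 (D = -20 - 5 = -25)
o(y, p) = -15 + y (o(y, p) = y - (13 + 2*1²) = y - (13 + 2*1) = y - (13 + 2) = y - 1*15 = y - 15 = -15 + y)
o(D, 1) + 6*15 = (-15 - 25) + 6*15 = -40 + 90 = 50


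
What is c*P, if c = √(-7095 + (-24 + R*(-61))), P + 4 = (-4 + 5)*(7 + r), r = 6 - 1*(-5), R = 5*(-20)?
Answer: 14*I*√1019 ≈ 446.9*I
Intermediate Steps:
R = -100
r = 11 (r = 6 + 5 = 11)
P = 14 (P = -4 + (-4 + 5)*(7 + 11) = -4 + 1*18 = -4 + 18 = 14)
c = I*√1019 (c = √(-7095 + (-24 - 100*(-61))) = √(-7095 + (-24 + 6100)) = √(-7095 + 6076) = √(-1019) = I*√1019 ≈ 31.922*I)
c*P = (I*√1019)*14 = 14*I*√1019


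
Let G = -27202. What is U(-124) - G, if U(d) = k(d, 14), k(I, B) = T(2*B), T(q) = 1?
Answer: 27203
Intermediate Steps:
k(I, B) = 1
U(d) = 1
U(-124) - G = 1 - 1*(-27202) = 1 + 27202 = 27203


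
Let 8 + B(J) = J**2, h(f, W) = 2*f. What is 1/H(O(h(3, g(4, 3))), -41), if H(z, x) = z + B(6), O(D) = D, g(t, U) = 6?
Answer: 1/34 ≈ 0.029412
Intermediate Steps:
B(J) = -8 + J**2
H(z, x) = 28 + z (H(z, x) = z + (-8 + 6**2) = z + (-8 + 36) = z + 28 = 28 + z)
1/H(O(h(3, g(4, 3))), -41) = 1/(28 + 2*3) = 1/(28 + 6) = 1/34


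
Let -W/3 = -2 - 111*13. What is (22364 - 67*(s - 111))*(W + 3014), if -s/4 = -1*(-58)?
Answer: 333240405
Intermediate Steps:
s = -232 (s = -(-4)*(-58) = -4*58 = -232)
W = 4335 (W = -3*(-2 - 111*13) = -3*(-2 - 1443) = -3*(-1445) = 4335)
(22364 - 67*(s - 111))*(W + 3014) = (22364 - 67*(-232 - 111))*(4335 + 3014) = (22364 - 67*(-343))*7349 = (22364 + 22981)*7349 = 45345*7349 = 333240405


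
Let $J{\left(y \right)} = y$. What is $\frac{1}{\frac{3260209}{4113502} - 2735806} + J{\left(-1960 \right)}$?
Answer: $- \frac{22057330781223382}{11253740192403} \approx -1960.0$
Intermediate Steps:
$\frac{1}{\frac{3260209}{4113502} - 2735806} + J{\left(-1960 \right)} = \frac{1}{\frac{3260209}{4113502} - 2735806} - 1960 = \frac{1}{- \frac{11253740192403}{4113502}} - 1960 = - \frac{4113502}{11253740192403} - 1960 = - \frac{22057330781223382}{11253740192403}$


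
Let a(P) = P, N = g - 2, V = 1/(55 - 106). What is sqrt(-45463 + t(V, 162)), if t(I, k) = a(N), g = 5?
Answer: 2*I*sqrt(11365) ≈ 213.21*I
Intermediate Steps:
V = -1/51 (V = 1/(-51) = -1/51 ≈ -0.019608)
N = 3 (N = 5 - 2 = 3)
t(I, k) = 3
sqrt(-45463 + t(V, 162)) = sqrt(-45463 + 3) = sqrt(-45460) = 2*I*sqrt(11365)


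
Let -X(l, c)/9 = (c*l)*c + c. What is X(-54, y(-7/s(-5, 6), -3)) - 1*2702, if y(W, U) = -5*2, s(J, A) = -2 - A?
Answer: 45988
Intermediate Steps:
y(W, U) = -10
X(l, c) = -9*c - 9*l*c² (X(l, c) = -9*((c*l)*c + c) = -9*(l*c² + c) = -9*(c + l*c²) = -9*c - 9*l*c²)
X(-54, y(-7/s(-5, 6), -3)) - 1*2702 = -9*(-10)*(1 - 10*(-54)) - 1*2702 = -9*(-10)*(1 + 540) - 2702 = -9*(-10)*541 - 2702 = 48690 - 2702 = 45988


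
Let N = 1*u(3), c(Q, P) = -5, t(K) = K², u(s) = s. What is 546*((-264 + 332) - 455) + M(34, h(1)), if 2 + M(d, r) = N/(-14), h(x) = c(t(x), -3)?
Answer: -2958259/14 ≈ -2.1130e+5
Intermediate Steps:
N = 3 (N = 1*3 = 3)
h(x) = -5
M(d, r) = -31/14 (M(d, r) = -2 + 3/(-14) = -2 + 3*(-1/14) = -2 - 3/14 = -31/14)
546*((-264 + 332) - 455) + M(34, h(1)) = 546*((-264 + 332) - 455) - 31/14 = 546*(68 - 455) - 31/14 = 546*(-387) - 31/14 = -211302 - 31/14 = -2958259/14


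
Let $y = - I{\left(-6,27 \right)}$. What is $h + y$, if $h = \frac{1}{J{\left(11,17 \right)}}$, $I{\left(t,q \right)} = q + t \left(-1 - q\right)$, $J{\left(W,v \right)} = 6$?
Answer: $- \frac{1169}{6} \approx -194.83$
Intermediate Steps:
$y = -195$ ($y = - (27 - -6 - 27 \left(-6\right)) = - (27 + 6 + 162) = \left(-1\right) 195 = -195$)
$h = \frac{1}{6} \approx 0.16667$
$h + y = \frac{1}{6} - 195 = - \frac{1169}{6}$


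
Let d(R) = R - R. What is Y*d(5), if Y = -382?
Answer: 0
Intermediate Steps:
d(R) = 0
Y*d(5) = -382*0 = 0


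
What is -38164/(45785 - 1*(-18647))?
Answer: -9541/16108 ≈ -0.59231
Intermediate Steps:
-38164/(45785 - 1*(-18647)) = -38164/(45785 + 18647) = -38164/64432 = -38164*1/64432 = -9541/16108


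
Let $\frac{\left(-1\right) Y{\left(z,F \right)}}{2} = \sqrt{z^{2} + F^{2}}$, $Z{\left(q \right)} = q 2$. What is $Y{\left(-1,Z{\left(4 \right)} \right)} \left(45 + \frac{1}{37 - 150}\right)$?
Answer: $- \frac{10168 \sqrt{65}}{113} \approx -725.46$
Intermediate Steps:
$Z{\left(q \right)} = 2 q$
$Y{\left(z,F \right)} = - 2 \sqrt{F^{2} + z^{2}}$ ($Y{\left(z,F \right)} = - 2 \sqrt{z^{2} + F^{2}} = - 2 \sqrt{F^{2} + z^{2}}$)
$Y{\left(-1,Z{\left(4 \right)} \right)} \left(45 + \frac{1}{37 - 150}\right) = - 2 \sqrt{\left(2 \cdot 4\right)^{2} + \left(-1\right)^{2}} \left(45 + \frac{1}{37 - 150}\right) = - 2 \sqrt{8^{2} + 1} \left(45 + \frac{1}{-113}\right) = - 2 \sqrt{64 + 1} \left(45 - \frac{1}{113}\right) = - 2 \sqrt{65} \cdot \frac{5084}{113} = - \frac{10168 \sqrt{65}}{113}$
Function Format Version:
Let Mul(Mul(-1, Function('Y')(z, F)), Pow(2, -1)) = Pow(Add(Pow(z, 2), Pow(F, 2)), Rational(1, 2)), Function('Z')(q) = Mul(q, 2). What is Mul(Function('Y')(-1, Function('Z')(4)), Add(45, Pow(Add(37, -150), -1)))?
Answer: Mul(Rational(-10168, 113), Pow(65, Rational(1, 2))) ≈ -725.46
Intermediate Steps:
Function('Z')(q) = Mul(2, q)
Function('Y')(z, F) = Mul(-2, Pow(Add(Pow(F, 2), Pow(z, 2)), Rational(1, 2))) (Function('Y')(z, F) = Mul(-2, Pow(Add(Pow(z, 2), Pow(F, 2)), Rational(1, 2))) = Mul(-2, Pow(Add(Pow(F, 2), Pow(z, 2)), Rational(1, 2))))
Mul(Function('Y')(-1, Function('Z')(4)), Add(45, Pow(Add(37, -150), -1))) = Mul(Mul(-2, Pow(Add(Pow(Mul(2, 4), 2), Pow(-1, 2)), Rational(1, 2))), Add(45, Pow(Add(37, -150), -1))) = Mul(Mul(-2, Pow(Add(Pow(8, 2), 1), Rational(1, 2))), Add(45, Pow(-113, -1))) = Mul(Mul(-2, Pow(Add(64, 1), Rational(1, 2))), Add(45, Rational(-1, 113))) = Mul(Mul(-2, Pow(65, Rational(1, 2))), Rational(5084, 113)) = Mul(Rational(-10168, 113), Pow(65, Rational(1, 2)))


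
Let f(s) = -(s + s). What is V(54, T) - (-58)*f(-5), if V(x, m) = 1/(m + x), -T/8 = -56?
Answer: 291161/502 ≈ 580.00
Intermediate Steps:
T = 448 (T = -8*(-56) = 448)
f(s) = -2*s
V(54, T) - (-58)*f(-5) = 1/(448 + 54) - (-58)*(-2*(-5)) = 1/502 - (-58)*10 = 1/502 - 1*(-580) = 1/502 + 580 = 291161/502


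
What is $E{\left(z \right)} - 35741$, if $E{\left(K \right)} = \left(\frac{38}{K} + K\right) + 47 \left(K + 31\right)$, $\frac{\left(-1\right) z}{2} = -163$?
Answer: $- \frac{3037649}{163} \approx -18636.0$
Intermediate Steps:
$z = 326$ ($z = \left(-2\right) \left(-163\right) = 326$)
$E{\left(K \right)} = 1457 + \frac{38}{K} + 48 K$ ($E{\left(K \right)} = \left(K + \frac{38}{K}\right) + 47 \left(31 + K\right) = \left(K + \frac{38}{K}\right) + \left(1457 + 47 K\right) = 1457 + \frac{38}{K} + 48 K$)
$E{\left(z \right)} - 35741 = \left(1457 + \frac{38}{326} + 48 \cdot 326\right) - 35741 = \left(1457 + 38 \cdot \frac{1}{326} + 15648\right) - 35741 = \left(1457 + \frac{19}{163} + 15648\right) - 35741 = \frac{2788134}{163} - 35741 = - \frac{3037649}{163}$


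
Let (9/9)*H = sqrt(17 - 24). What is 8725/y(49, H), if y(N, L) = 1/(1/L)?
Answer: -8725*I*sqrt(7)/7 ≈ -3297.7*I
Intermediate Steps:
H = I*sqrt(7) (H = sqrt(17 - 24) = sqrt(-7) = I*sqrt(7) ≈ 2.6458*I)
y(N, L) = L
8725/y(49, H) = 8725/((I*sqrt(7))) = 8725*(-I*sqrt(7)/7) = -8725*I*sqrt(7)/7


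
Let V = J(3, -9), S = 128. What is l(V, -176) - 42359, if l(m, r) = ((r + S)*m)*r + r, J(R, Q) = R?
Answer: -17191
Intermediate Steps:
V = 3
l(m, r) = r + m*r*(128 + r) (l(m, r) = ((r + 128)*m)*r + r = ((128 + r)*m)*r + r = (m*(128 + r))*r + r = m*r*(128 + r) + r = r + m*r*(128 + r))
l(V, -176) - 42359 = -176*(1 + 128*3 + 3*(-176)) - 42359 = -176*(1 + 384 - 528) - 42359 = -176*(-143) - 42359 = 25168 - 42359 = -17191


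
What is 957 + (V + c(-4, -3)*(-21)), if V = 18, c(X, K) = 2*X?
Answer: 1143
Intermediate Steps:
957 + (V + c(-4, -3)*(-21)) = 957 + (18 + (2*(-4))*(-21)) = 957 + (18 - 8*(-21)) = 957 + (18 + 168) = 957 + 186 = 1143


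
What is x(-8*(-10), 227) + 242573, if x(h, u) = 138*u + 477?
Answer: 274376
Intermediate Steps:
x(h, u) = 477 + 138*u
x(-8*(-10), 227) + 242573 = (477 + 138*227) + 242573 = (477 + 31326) + 242573 = 31803 + 242573 = 274376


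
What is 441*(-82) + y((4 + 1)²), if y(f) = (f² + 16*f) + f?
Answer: -35112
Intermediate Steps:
y(f) = f² + 17*f
441*(-82) + y((4 + 1)²) = 441*(-82) + (4 + 1)²*(17 + (4 + 1)²) = -36162 + 5²*(17 + 5²) = -36162 + 25*(17 + 25) = -36162 + 25*42 = -36162 + 1050 = -35112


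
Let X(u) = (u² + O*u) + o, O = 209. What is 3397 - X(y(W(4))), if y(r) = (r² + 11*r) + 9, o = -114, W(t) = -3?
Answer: 6421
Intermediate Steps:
y(r) = 9 + r² + 11*r
X(u) = -114 + u² + 209*u (X(u) = (u² + 209*u) - 114 = -114 + u² + 209*u)
3397 - X(y(W(4))) = 3397 - (-114 + (9 + (-3)² + 11*(-3))² + 209*(9 + (-3)² + 11*(-3))) = 3397 - (-114 + (9 + 9 - 33)² + 209*(9 + 9 - 33)) = 3397 - (-114 + (-15)² + 209*(-15)) = 3397 - (-114 + 225 - 3135) = 3397 - 1*(-3024) = 3397 + 3024 = 6421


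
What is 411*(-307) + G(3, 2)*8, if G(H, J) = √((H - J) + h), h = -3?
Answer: -126177 + 8*I*√2 ≈ -1.2618e+5 + 11.314*I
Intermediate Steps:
G(H, J) = √(-3 + H - J) (G(H, J) = √((H - J) - 3) = √(-3 + H - J))
411*(-307) + G(3, 2)*8 = 411*(-307) + √(-3 + 3 - 1*2)*8 = -126177 + √(-3 + 3 - 2)*8 = -126177 + √(-2)*8 = -126177 + (I*√2)*8 = -126177 + 8*I*√2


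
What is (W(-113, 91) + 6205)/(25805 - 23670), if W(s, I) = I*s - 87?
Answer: -119/61 ≈ -1.9508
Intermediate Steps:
W(s, I) = -87 + I*s
(W(-113, 91) + 6205)/(25805 - 23670) = ((-87 + 91*(-113)) + 6205)/(25805 - 23670) = ((-87 - 10283) + 6205)/2135 = (-10370 + 6205)*(1/2135) = -4165*1/2135 = -119/61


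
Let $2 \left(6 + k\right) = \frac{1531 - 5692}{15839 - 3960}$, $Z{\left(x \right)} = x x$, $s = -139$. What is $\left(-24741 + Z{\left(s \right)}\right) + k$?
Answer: $- \frac{128915069}{23758} \approx -5426.2$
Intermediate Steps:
$Z{\left(x \right)} = x^{2}$
$k = - \frac{146709}{23758}$ ($k = -6 + \frac{\left(1531 - 5692\right) \frac{1}{15839 - 3960}}{2} = -6 + \frac{\left(-4161\right) \frac{1}{11879}}{2} = -6 + \frac{1}{2} \left(- \frac{4161}{11879}\right) = -6 - \frac{4161}{23758} = - \frac{146709}{23758} \approx -6.1751$)
$\left(-24741 + Z{\left(s \right)}\right) + k = \left(-24741 + \left(-139\right)^{2}\right) - \frac{146709}{23758} = \left(-24741 + 19321\right) - \frac{146709}{23758} = -5420 - \frac{146709}{23758} = - \frac{128915069}{23758}$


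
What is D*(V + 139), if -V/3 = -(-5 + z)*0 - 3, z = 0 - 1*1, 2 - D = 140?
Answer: -20424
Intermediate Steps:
D = -138 (D = 2 - 1*140 = 2 - 140 = -138)
z = -1 (z = 0 - 1 = -1)
V = 9 (V = -3*(-(-5 - 1)*0 - 3) = -3*(-(-6)*0 - 3) = -3*(-1*0 - 3) = -3*(0 - 3) = -3*(-3) = 9)
D*(V + 139) = -138*(9 + 139) = -138*148 = -20424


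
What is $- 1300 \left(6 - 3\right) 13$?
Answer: $-50700$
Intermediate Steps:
$- 1300 \left(6 - 3\right) 13 = - 1300 \cdot 3 \cdot 13 = \left(-1300\right) 39 = -50700$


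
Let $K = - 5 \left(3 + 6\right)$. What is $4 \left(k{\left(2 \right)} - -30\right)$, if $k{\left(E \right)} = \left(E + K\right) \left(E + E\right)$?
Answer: $-568$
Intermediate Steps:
$K = -45$ ($K = \left(-5\right) 9 = -45$)
$k{\left(E \right)} = 2 E \left(-45 + E\right)$ ($k{\left(E \right)} = \left(E - 45\right) \left(E + E\right) = \left(-45 + E\right) 2 E = 2 E \left(-45 + E\right)$)
$4 \left(k{\left(2 \right)} - -30\right) = 4 \left(2 \cdot 2 \left(-45 + 2\right) - -30\right) = 4 \left(2 \cdot 2 \left(-43\right) + 30\right) = 4 \left(-172 + 30\right) = 4 \left(-142\right) = -568$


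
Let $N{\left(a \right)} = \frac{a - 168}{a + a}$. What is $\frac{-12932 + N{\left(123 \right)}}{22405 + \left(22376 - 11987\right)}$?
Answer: $- \frac{1060439}{2689108} \approx -0.39435$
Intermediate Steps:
$N{\left(a \right)} = \frac{-168 + a}{2 a}$
$\frac{-12932 + N{\left(123 \right)}}{22405 + \left(22376 - 11987\right)} = \frac{-12932 + \frac{-168 + 123}{2 \cdot 123}}{22405 + \left(22376 - 11987\right)} = \frac{-12932 + \frac{1}{2} \cdot \frac{1}{123} \left(-45\right)}{22405 + 10389} = \frac{-12932 - \frac{15}{82}}{32794} = \left(- \frac{1060439}{82}\right) \frac{1}{32794} = - \frac{1060439}{2689108}$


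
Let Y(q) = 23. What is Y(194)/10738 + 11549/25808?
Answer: 62303373/138563152 ≈ 0.44964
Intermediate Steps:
Y(194)/10738 + 11549/25808 = 23/10738 + 11549/25808 = 62303373/138563152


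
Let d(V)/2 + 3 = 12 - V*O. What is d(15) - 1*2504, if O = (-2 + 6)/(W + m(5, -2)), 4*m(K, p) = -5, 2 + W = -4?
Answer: -71614/29 ≈ -2469.4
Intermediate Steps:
W = -6 (W = -2 - 4 = -6)
m(K, p) = -5/4 (m(K, p) = (1/4)*(-5) = -5/4)
O = -16/29 (O = (-2 + 6)/(-6 - 5/4) = 4/(-29/4) = 4*(-4/29) = -16/29 ≈ -0.55172)
d(V) = 18 + 32*V/29 (d(V) = -6 + 2*(12 - V*(-16)/29) = -6 + 2*(12 - (-16)*V/29) = -6 + 2*(12 + 16*V/29) = -6 + (24 + 32*V/29) = 18 + 32*V/29)
d(15) - 1*2504 = (18 + (32/29)*15) - 1*2504 = (18 + 480/29) - 2504 = 1002/29 - 2504 = -71614/29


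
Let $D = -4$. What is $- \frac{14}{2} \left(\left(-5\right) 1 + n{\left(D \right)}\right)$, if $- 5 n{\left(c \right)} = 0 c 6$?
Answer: $35$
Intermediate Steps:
$n{\left(c \right)} = 0$ ($n{\left(c \right)} = - \frac{0 c 6}{5} = - \frac{0 \cdot 6}{5} = \left(- \frac{1}{5}\right) 0 = 0$)
$- \frac{14}{2} \left(\left(-5\right) 1 + n{\left(D \right)}\right) = - \frac{14}{2} \left(\left(-5\right) 1 + 0\right) = \left(-14\right) \frac{1}{2} \left(-5 + 0\right) = \left(-7\right) \left(-5\right) = 35$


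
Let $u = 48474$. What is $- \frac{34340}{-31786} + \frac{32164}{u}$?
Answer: $\frac{671740516}{385198641} \approx 1.7439$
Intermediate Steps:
$- \frac{34340}{-31786} + \frac{32164}{u} = - \frac{34340}{-31786} + \frac{32164}{48474} = \left(-34340\right) \left(- \frac{1}{31786}\right) + 32164 \cdot \frac{1}{48474} = \frac{17170}{15893} + \frac{16082}{24237} = \frac{671740516}{385198641}$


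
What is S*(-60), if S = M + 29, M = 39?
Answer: -4080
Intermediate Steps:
S = 68 (S = 39 + 29 = 68)
S*(-60) = 68*(-60) = -4080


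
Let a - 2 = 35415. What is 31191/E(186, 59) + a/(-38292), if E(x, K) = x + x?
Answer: 49216277/593526 ≈ 82.922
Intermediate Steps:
a = 35417 (a = 2 + 35415 = 35417)
E(x, K) = 2*x
31191/E(186, 59) + a/(-38292) = 31191/((2*186)) + 35417/(-38292) = 31191/372 + 35417*(-1/38292) = 31191*(1/372) - 35417/38292 = 10397/124 - 35417/38292 = 49216277/593526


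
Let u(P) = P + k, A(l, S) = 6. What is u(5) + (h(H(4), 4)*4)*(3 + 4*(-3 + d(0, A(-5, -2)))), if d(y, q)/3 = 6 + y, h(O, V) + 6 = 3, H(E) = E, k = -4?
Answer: -755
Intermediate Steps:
u(P) = -4 + P (u(P) = P - 4 = -4 + P)
h(O, V) = -3 (h(O, V) = -6 + 3 = -3)
d(y, q) = 18 + 3*y (d(y, q) = 3*(6 + y) = 18 + 3*y)
u(5) + (h(H(4), 4)*4)*(3 + 4*(-3 + d(0, A(-5, -2)))) = (-4 + 5) + (-3*4)*(3 + 4*(-3 + (18 + 3*0))) = 1 - 12*(3 + 4*(-3 + (18 + 0))) = 1 - 12*(3 + 4*(-3 + 18)) = 1 - 12*(3 + 4*15) = 1 - 12*(3 + 60) = 1 - 12*63 = 1 - 756 = -755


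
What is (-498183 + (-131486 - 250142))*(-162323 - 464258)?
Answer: 551272856191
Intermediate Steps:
(-498183 + (-131486 - 250142))*(-162323 - 464258) = (-498183 - 381628)*(-626581) = -879811*(-626581) = 551272856191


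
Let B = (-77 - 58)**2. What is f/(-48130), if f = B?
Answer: -3645/9626 ≈ -0.37866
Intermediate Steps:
B = 18225 (B = (-135)**2 = 18225)
f = 18225
f/(-48130) = 18225/(-48130) = 18225*(-1/48130) = -3645/9626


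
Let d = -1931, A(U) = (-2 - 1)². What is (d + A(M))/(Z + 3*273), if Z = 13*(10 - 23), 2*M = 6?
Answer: -961/325 ≈ -2.9569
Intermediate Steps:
M = 3 (M = (½)*6 = 3)
A(U) = 9 (A(U) = (-3)² = 9)
Z = -169 (Z = 13*(-13) = -169)
(d + A(M))/(Z + 3*273) = (-1931 + 9)/(-169 + 3*273) = -1922/(-169 + 819) = -1922/650 = -1922*1/650 = -961/325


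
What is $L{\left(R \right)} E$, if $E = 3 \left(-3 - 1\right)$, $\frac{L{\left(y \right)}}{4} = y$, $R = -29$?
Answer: $1392$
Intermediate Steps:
$L{\left(y \right)} = 4 y$
$E = -12$ ($E = 3 \left(-4\right) = -12$)
$L{\left(R \right)} E = 4 \left(-29\right) \left(-12\right) = \left(-116\right) \left(-12\right) = 1392$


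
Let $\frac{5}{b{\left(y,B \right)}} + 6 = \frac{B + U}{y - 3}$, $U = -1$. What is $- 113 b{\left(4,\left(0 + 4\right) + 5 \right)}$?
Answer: $- \frac{565}{2} \approx -282.5$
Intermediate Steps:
$b{\left(y,B \right)} = \frac{5}{-6 + \frac{-1 + B}{-3 + y}}$ ($b{\left(y,B \right)} = \frac{5}{-6 + \frac{B - 1}{y - 3}} = \frac{5}{-6 + \frac{-1 + B}{-3 + y}}$)
$- 113 b{\left(4,\left(0 + 4\right) + 5 \right)} = - 113 \frac{5 \left(-3 + 4\right)}{17 + \left(\left(0 + 4\right) + 5\right) - 24} = - 113 \cdot 5 \frac{1}{17 + \left(4 + 5\right) - 24} \cdot 1 = - 113 \cdot 5 \frac{1}{17 + 9 - 24} \cdot 1 = - 113 \cdot 5 \cdot \frac{1}{2} \cdot 1 = \left(-113\right) \frac{5}{2} = - \frac{565}{2}$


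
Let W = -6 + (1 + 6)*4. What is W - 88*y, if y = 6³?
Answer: -18986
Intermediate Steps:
y = 216
W = 22 (W = -6 + 7*4 = -6 + 28 = 22)
W - 88*y = 22 - 88*216 = 22 - 19008 = -18986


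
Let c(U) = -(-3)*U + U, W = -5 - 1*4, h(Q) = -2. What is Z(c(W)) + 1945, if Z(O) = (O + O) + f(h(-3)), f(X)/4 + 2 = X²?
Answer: 1881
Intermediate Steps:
W = -9 (W = -5 - 4 = -9)
f(X) = -8 + 4*X²
c(U) = 4*U (c(U) = 3*U + U = 4*U)
Z(O) = 8 + 2*O (Z(O) = (O + O) + (-8 + 4*(-2)²) = 2*O + (-8 + 4*4) = 2*O + (-8 + 16) = 2*O + 8 = 8 + 2*O)
Z(c(W)) + 1945 = (8 + 2*(4*(-9))) + 1945 = (8 + 2*(-36)) + 1945 = (8 - 72) + 1945 = -64 + 1945 = 1881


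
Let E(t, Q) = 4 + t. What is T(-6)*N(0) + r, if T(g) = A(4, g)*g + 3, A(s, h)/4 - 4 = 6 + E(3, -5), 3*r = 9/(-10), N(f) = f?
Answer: -3/10 ≈ -0.30000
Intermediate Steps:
r = -3/10 (r = (9/(-10))/3 = (9*(-⅒))/3 = (⅓)*(-9/10) = -3/10 ≈ -0.30000)
A(s, h) = 68 (A(s, h) = 16 + 4*(6 + (4 + 3)) = 16 + 4*(6 + 7) = 16 + 4*13 = 16 + 52 = 68)
T(g) = 3 + 68*g (T(g) = 68*g + 3 = 3 + 68*g)
T(-6)*N(0) + r = (3 + 68*(-6))*0 - 3/10 = (3 - 408)*0 - 3/10 = -405*0 - 3/10 = 0 - 3/10 = -3/10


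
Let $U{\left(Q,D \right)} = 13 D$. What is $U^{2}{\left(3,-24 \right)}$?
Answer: $97344$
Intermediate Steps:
$U^{2}{\left(3,-24 \right)} = \left(13 \left(-24\right)\right)^{2} = \left(-312\right)^{2} = 97344$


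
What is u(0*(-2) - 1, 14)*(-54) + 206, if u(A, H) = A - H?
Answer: 1016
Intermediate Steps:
u(0*(-2) - 1, 14)*(-54) + 206 = ((0*(-2) - 1) - 1*14)*(-54) + 206 = ((0 - 1) - 14)*(-54) + 206 = (-1 - 14)*(-54) + 206 = -15*(-54) + 206 = 810 + 206 = 1016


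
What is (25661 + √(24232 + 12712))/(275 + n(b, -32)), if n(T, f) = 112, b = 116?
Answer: 25661/387 + 4*√2309/387 ≈ 66.804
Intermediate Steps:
(25661 + √(24232 + 12712))/(275 + n(b, -32)) = (25661 + √(24232 + 12712))/(275 + 112) = (25661 + √36944)/387 = (25661 + 4*√2309)*(1/387) = 25661/387 + 4*√2309/387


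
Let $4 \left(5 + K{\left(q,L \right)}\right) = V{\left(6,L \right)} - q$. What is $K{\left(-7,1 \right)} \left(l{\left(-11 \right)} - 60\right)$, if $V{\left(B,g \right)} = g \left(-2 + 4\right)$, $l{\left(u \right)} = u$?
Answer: $\frac{781}{4} \approx 195.25$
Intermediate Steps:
$V{\left(B,g \right)} = 2 g$ ($V{\left(B,g \right)} = g 2 = 2 g$)
$K{\left(q,L \right)} = -5 + \frac{L}{2} - \frac{q}{4}$ ($K{\left(q,L \right)} = -5 + \frac{2 L - q}{4} = -5 + \frac{- q + 2 L}{4} = -5 + \left(\frac{L}{2} - \frac{q}{4}\right) = -5 + \frac{L}{2} - \frac{q}{4}$)
$K{\left(-7,1 \right)} \left(l{\left(-11 \right)} - 60\right) = \left(-5 + \frac{1}{2} \cdot 1 - - \frac{7}{4}\right) \left(-11 - 60\right) = \left(-5 + \frac{1}{2} + \frac{7}{4}\right) \left(-71\right) = \left(- \frac{11}{4}\right) \left(-71\right) = \frac{781}{4}$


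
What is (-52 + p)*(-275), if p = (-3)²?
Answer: 11825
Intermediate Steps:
p = 9
(-52 + p)*(-275) = (-52 + 9)*(-275) = -43*(-275) = 11825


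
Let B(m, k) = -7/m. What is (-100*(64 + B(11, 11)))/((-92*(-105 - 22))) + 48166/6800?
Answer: 714565873/109245400 ≈ 6.5409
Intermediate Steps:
(-100*(64 + B(11, 11)))/((-92*(-105 - 22))) + 48166/6800 = (-100*(64 - 7/11))/((-92*(-105 - 22))) + 48166/6800 = (-100*(64 - 7*1/11))/((-92*(-127))) + 48166*(1/6800) = -100*(64 - 7/11)/11684 + 24083/3400 = -100*697/11*(1/11684) + 24083/3400 = -69700/11*1/11684 + 24083/3400 = -17425/32131 + 24083/3400 = 714565873/109245400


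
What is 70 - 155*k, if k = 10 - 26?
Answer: 2550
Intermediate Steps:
k = -16
70 - 155*k = 70 - 155*(-16) = 70 + 2480 = 2550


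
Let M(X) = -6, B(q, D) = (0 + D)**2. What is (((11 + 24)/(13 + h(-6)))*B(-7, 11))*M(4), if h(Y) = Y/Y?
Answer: -1815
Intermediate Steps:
B(q, D) = D**2
h(Y) = 1
(((11 + 24)/(13 + h(-6)))*B(-7, 11))*M(4) = (((11 + 24)/(13 + 1))*11**2)*(-6) = ((35/14)*121)*(-6) = ((35*(1/14))*121)*(-6) = ((5/2)*121)*(-6) = (605/2)*(-6) = -1815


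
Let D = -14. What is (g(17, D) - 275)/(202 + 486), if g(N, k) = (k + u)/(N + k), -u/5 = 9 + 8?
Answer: -77/172 ≈ -0.44767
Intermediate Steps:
u = -85 (u = -5*(9 + 8) = -5*17 = -85)
g(N, k) = (-85 + k)/(N + k) (g(N, k) = (k - 85)/(N + k) = (-85 + k)/(N + k))
(g(17, D) - 275)/(202 + 486) = ((-85 - 14)/(17 - 14) - 275)/(202 + 486) = (-99/3 - 275)/688 = ((1/3)*(-99) - 275)*(1/688) = (-33 - 275)*(1/688) = -308*1/688 = -77/172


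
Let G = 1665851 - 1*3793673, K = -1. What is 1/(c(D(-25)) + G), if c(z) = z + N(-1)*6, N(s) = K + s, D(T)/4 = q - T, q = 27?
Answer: -1/2127626 ≈ -4.7001e-7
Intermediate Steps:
D(T) = 108 - 4*T (D(T) = 4*(27 - T) = 108 - 4*T)
N(s) = -1 + s
c(z) = -12 + z (c(z) = z + (-1 - 1)*6 = z - 2*6 = z - 12 = -12 + z)
G = -2127822 (G = 1665851 - 3793673 = -2127822)
1/(c(D(-25)) + G) = 1/((-12 + (108 - 4*(-25))) - 2127822) = 1/((-12 + (108 + 100)) - 2127822) = 1/((-12 + 208) - 2127822) = 1/(196 - 2127822) = 1/(-2127626) = -1/2127626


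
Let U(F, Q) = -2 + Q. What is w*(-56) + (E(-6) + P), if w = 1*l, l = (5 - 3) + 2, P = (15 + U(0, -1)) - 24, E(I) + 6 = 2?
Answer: -240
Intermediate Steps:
E(I) = -4 (E(I) = -6 + 2 = -4)
P = -12 (P = (15 + (-2 - 1)) - 24 = (15 - 3) - 24 = 12 - 24 = -12)
l = 4 (l = 2 + 2 = 4)
w = 4 (w = 1*4 = 4)
w*(-56) + (E(-6) + P) = 4*(-56) + (-4 - 12) = -224 - 16 = -240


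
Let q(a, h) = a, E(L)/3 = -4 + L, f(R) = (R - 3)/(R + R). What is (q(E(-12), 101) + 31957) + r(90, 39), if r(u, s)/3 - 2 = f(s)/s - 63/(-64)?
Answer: 345224965/10816 ≈ 31918.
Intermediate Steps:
f(R) = (-3 + R)/(2*R) (f(R) = (-3 + R)/((2*R)) = (-3 + R)*(1/(2*R)) = (-3 + R)/(2*R))
r(u, s) = 573/64 + 3*(-3 + s)/(2*s²) (r(u, s) = 6 + 3*(((-3 + s)/(2*s))/s - 63/(-64)) = 6 + 3*((-3 + s)/(2*s²) - 63*(-1/64)) = 6 + 3*((-3 + s)/(2*s²) + 63/64) = 6 + 3*(63/64 + (-3 + s)/(2*s²)) = 6 + (189/64 + 3*(-3 + s)/(2*s²)) = 573/64 + 3*(-3 + s)/(2*s²))
E(L) = -12 + 3*L (E(L) = 3*(-4 + L) = -12 + 3*L)
(q(E(-12), 101) + 31957) + r(90, 39) = ((-12 + 3*(-12)) + 31957) + (3/64)*(-96 + 32*39 + 191*39²)/39² = ((-12 - 36) + 31957) + (3/64)*(1/1521)*(-96 + 1248 + 191*1521) = (-48 + 31957) + (3/64)*(1/1521)*(-96 + 1248 + 290511) = 31909 + (3/64)*(1/1521)*291663 = 31909 + 97221/10816 = 345224965/10816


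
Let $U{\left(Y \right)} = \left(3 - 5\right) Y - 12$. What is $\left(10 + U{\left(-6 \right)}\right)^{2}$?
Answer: $100$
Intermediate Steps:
$U{\left(Y \right)} = -12 - 2 Y$ ($U{\left(Y \right)} = \left(3 - 5\right) Y - 12 = - 2 Y - 12 = -12 - 2 Y$)
$\left(10 + U{\left(-6 \right)}\right)^{2} = \left(10 - 0\right)^{2} = \left(10 + \left(-12 + 12\right)\right)^{2} = \left(10 + 0\right)^{2} = 10^{2} = 100$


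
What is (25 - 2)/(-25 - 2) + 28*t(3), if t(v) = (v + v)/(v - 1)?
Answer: 2245/27 ≈ 83.148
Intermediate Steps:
t(v) = 2*v/(-1 + v) (t(v) = (2*v)/(-1 + v) = 2*v/(-1 + v))
(25 - 2)/(-25 - 2) + 28*t(3) = (25 - 2)/(-25 - 2) + 28*(2*3/(-1 + 3)) = 23/(-27) + 28*(2*3/2) = 23*(-1/27) + 28*(2*3*(½)) = -23/27 + 28*3 = -23/27 + 84 = 2245/27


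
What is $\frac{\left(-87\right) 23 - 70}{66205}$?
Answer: $- \frac{2071}{66205} \approx -0.031282$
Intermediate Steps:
$\frac{\left(-87\right) 23 - 70}{66205} = \left(-2001 - 70\right) \frac{1}{66205} = \left(-2071\right) \frac{1}{66205} = - \frac{2071}{66205}$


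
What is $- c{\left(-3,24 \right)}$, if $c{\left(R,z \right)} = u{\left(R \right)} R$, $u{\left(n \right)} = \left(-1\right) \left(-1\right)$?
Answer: $3$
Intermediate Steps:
$u{\left(n \right)} = 1$
$c{\left(R,z \right)} = R$ ($c{\left(R,z \right)} = 1 R = R$)
$- c{\left(-3,24 \right)} = \left(-1\right) \left(-3\right) = 3$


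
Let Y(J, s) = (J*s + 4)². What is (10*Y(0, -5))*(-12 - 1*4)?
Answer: -2560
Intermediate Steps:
Y(J, s) = (4 + J*s)²
(10*Y(0, -5))*(-12 - 1*4) = (10*(4 + 0*(-5))²)*(-12 - 1*4) = (10*(4 + 0)²)*(-12 - 4) = (10*4²)*(-16) = (10*16)*(-16) = 160*(-16) = -2560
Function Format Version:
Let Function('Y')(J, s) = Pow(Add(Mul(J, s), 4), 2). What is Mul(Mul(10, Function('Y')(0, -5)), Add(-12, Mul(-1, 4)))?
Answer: -2560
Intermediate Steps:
Function('Y')(J, s) = Pow(Add(4, Mul(J, s)), 2)
Mul(Mul(10, Function('Y')(0, -5)), Add(-12, Mul(-1, 4))) = Mul(Mul(10, Pow(Add(4, Mul(0, -5)), 2)), Add(-12, Mul(-1, 4))) = Mul(Mul(10, Pow(Add(4, 0), 2)), Add(-12, -4)) = Mul(Mul(10, Pow(4, 2)), -16) = Mul(Mul(10, 16), -16) = Mul(160, -16) = -2560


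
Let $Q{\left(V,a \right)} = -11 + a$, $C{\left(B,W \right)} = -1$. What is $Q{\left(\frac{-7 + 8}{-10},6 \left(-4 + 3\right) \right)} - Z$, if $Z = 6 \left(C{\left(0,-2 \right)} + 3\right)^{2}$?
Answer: $-41$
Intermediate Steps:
$Z = 24$ ($Z = 6 \left(-1 + 3\right)^{2} = 6 \cdot 2^{2} = 6 \cdot 4 = 24$)
$Q{\left(\frac{-7 + 8}{-10},6 \left(-4 + 3\right) \right)} - Z = \left(-11 + 6 \left(-4 + 3\right)\right) - 24 = \left(-11 + 6 \left(-1\right)\right) - 24 = \left(-11 - 6\right) - 24 = -17 - 24 = -41$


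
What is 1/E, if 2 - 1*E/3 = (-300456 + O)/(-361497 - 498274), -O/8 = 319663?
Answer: -859771/3414654 ≈ -0.25179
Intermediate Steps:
O = -2557304 (O = -8*319663 = -2557304)
E = -3414654/859771 (E = 6 - 3*(-300456 - 2557304)/(-361497 - 498274) = 6 - (-8573280)/(-859771) = 6 - (-8573280)*(-1)/859771 = 6 - 3*2857760/859771 = 6 - 8573280/859771 = -3414654/859771 ≈ -3.9716)
1/E = 1/(-3414654/859771) = -859771/3414654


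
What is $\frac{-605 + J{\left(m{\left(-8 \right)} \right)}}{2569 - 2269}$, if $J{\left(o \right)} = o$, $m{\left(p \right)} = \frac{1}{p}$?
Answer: $- \frac{4841}{2400} \approx -2.0171$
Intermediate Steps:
$\frac{-605 + J{\left(m{\left(-8 \right)} \right)}}{2569 - 2269} = \frac{-605 + \frac{1}{-8}}{2569 - 2269} = \frac{-605 - \frac{1}{8}}{300} = \left(- \frac{4841}{8}\right) \frac{1}{300} = - \frac{4841}{2400}$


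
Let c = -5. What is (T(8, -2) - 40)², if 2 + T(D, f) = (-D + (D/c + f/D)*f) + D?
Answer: 146689/100 ≈ 1466.9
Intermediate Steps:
T(D, f) = -2 + f*(-D/5 + f/D) (T(D, f) = -2 + ((-D + (D/(-5) + f/D)*f) + D) = -2 + ((-D + (D*(-⅕) + f/D)*f) + D) = -2 + ((-D + (-D/5 + f/D)*f) + D) = -2 + ((-D + f*(-D/5 + f/D)) + D) = -2 + f*(-D/5 + f/D))
(T(8, -2) - 40)² = ((-2 + (-2)²/8 - ⅕*8*(-2)) - 40)² = ((-2 + (⅛)*4 + 16/5) - 40)² = ((-2 + ½ + 16/5) - 40)² = (17/10 - 40)² = (-383/10)² = 146689/100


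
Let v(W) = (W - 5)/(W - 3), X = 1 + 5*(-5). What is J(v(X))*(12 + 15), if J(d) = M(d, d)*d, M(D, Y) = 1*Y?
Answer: 841/27 ≈ 31.148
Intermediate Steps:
M(D, Y) = Y
X = -24 (X = 1 - 25 = -24)
v(W) = (-5 + W)/(-3 + W)
J(d) = d² (J(d) = d*d = d²)
J(v(X))*(12 + 15) = ((-5 - 24)/(-3 - 24))²*(12 + 15) = (-29/(-27))²*27 = (-1/27*(-29))²*27 = (29/27)²*27 = (841/729)*27 = 841/27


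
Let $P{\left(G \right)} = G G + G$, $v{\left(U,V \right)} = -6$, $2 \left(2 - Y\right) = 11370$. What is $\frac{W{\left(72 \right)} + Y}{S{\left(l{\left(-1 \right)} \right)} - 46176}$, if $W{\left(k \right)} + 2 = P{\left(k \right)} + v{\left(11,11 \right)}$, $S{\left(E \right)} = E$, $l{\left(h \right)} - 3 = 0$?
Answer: $\frac{145}{15391} \approx 0.0094211$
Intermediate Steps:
$Y = -5683$ ($Y = 2 - 5685 = -5683$)
$l{\left(h \right)} = 3$ ($l{\left(h \right)} = 3 + 0 = 3$)
$P{\left(G \right)} = G + G^{2}$ ($P{\left(G \right)} = G^{2} + G = G + G^{2}$)
$W{\left(k \right)} = -8 + k \left(1 + k\right)$ ($W{\left(k \right)} = -2 + \left(k \left(1 + k\right) - 6\right) = -2 + \left(-6 + k \left(1 + k\right)\right) = -8 + k \left(1 + k\right)$)
$\frac{W{\left(72 \right)} + Y}{S{\left(l{\left(-1 \right)} \right)} - 46176} = \frac{\left(-8 + 72 \left(1 + 72\right)\right) - 5683}{3 - 46176} = \frac{\left(-8 + 72 \cdot 73\right) - 5683}{-46173} = \left(\left(-8 + 5256\right) - 5683\right) \left(- \frac{1}{46173}\right) = \left(5248 - 5683\right) \left(- \frac{1}{46173}\right) = \left(-435\right) \left(- \frac{1}{46173}\right) = \frac{145}{15391}$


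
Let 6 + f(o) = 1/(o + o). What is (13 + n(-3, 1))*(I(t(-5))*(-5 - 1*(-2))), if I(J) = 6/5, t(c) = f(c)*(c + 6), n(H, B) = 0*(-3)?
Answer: -234/5 ≈ -46.800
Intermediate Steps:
f(o) = -6 + 1/(2*o) (f(o) = -6 + 1/(o + o) = -6 + 1/(2*o))
n(H, B) = 0
t(c) = (-6 + 1/(2*c))*(6 + c) (t(c) = (-6 + 1/(2*c))*(c + 6) = (-6 + 1/(2*c))*(6 + c))
I(J) = 6/5 (I(J) = 6*(1/5) = 6/5)
(13 + n(-3, 1))*(I(t(-5))*(-5 - 1*(-2))) = (13 + 0)*(6*(-5 - 1*(-2))/5) = 13*(6*(-5 + 2)/5) = 13*((6/5)*(-3)) = 13*(-18/5) = -234/5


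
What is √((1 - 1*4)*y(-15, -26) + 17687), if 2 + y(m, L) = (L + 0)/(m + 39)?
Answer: 33*√65/2 ≈ 133.03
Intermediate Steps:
y(m, L) = -2 + L/(39 + m) (y(m, L) = -2 + (L + 0)/(m + 39) = -2 + L/(39 + m))
√((1 - 1*4)*y(-15, -26) + 17687) = √((1 - 1*4)*((-78 - 26 - 2*(-15))/(39 - 15)) + 17687) = √((1 - 4)*((-78 - 26 + 30)/24) + 17687) = √(-(-74)/8 + 17687) = √(-3*(-37/12) + 17687) = √(37/4 + 17687) = √(70785/4) = 33*√65/2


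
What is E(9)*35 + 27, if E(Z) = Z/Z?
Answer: 62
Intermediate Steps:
E(Z) = 1
E(9)*35 + 27 = 1*35 + 27 = 35 + 27 = 62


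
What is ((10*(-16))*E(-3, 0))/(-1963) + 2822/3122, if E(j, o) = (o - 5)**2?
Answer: 9013793/3064243 ≈ 2.9416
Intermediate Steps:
E(j, o) = (-5 + o)**2
((10*(-16))*E(-3, 0))/(-1963) + 2822/3122 = ((10*(-16))*(-5 + 0)**2)/(-1963) + 2822/3122 = -160*(-5)**2*(-1/1963) + 2822*(1/3122) = -160*25*(-1/1963) + 1411/1561 = -4000*(-1/1963) + 1411/1561 = 4000/1963 + 1411/1561 = 9013793/3064243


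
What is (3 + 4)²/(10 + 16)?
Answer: 49/26 ≈ 1.8846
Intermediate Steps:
(3 + 4)²/(10 + 16) = 7²/26 = (1/26)*49 = 49/26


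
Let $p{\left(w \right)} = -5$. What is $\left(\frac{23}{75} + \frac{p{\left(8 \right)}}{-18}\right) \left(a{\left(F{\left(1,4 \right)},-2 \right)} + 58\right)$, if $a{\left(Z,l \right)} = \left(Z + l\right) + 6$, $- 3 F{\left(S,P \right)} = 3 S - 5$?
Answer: $\frac{24722}{675} \approx 36.625$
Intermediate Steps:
$F{\left(S,P \right)} = \frac{5}{3} - S$ ($F{\left(S,P \right)} = - \frac{3 S - 5}{3} = - \frac{-5 + 3 S}{3} = \frac{5}{3} - S$)
$a{\left(Z,l \right)} = 6 + Z + l$
$\left(\frac{23}{75} + \frac{p{\left(8 \right)}}{-18}\right) \left(a{\left(F{\left(1,4 \right)},-2 \right)} + 58\right) = \left(\frac{23}{75} - \frac{5}{-18}\right) \left(\left(6 + \left(\frac{5}{3} - 1\right) - 2\right) + 58\right) = \left(23 \cdot \frac{1}{75} - - \frac{5}{18}\right) \left(\left(6 + \left(\frac{5}{3} - 1\right) - 2\right) + 58\right) = \left(\frac{23}{75} + \frac{5}{18}\right) \left(\left(6 + \frac{2}{3} - 2\right) + 58\right) = \frac{263 \left(\frac{14}{3} + 58\right)}{450} = \frac{263}{450} \cdot \frac{188}{3} = \frac{24722}{675}$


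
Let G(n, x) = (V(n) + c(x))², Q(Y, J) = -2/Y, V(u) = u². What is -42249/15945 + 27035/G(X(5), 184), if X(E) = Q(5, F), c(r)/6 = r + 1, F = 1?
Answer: -10758109948203/4094062202540 ≈ -2.6277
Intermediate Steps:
c(r) = 6 + 6*r (c(r) = 6*(r + 1) = 6*(1 + r) = 6 + 6*r)
X(E) = -⅖ (X(E) = -2/5 = -2*⅕ = -⅖)
G(n, x) = (6 + n² + 6*x)² (G(n, x) = (n² + (6 + 6*x))² = (6 + n² + 6*x)²)
-42249/15945 + 27035/G(X(5), 184) = -42249/15945 + 27035/((6 + (-⅖)² + 6*184)²) = -42249*1/15945 + 27035/((6 + 4/25 + 1104)²) = -14083/5315 + 27035/((27754/25)²) = -14083/5315 + 27035/(770284516/625) = -14083/5315 + 27035*(625/770284516) = -14083/5315 + 16896875/770284516 = -10758109948203/4094062202540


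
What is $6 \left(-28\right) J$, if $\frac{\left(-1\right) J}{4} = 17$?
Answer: $11424$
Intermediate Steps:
$J = -68$ ($J = \left(-4\right) 17 = -68$)
$6 \left(-28\right) J = 6 \left(-28\right) \left(-68\right) = \left(-168\right) \left(-68\right) = 11424$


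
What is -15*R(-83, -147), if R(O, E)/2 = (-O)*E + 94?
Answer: 363210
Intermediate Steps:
R(O, E) = 188 - 2*E*O (R(O, E) = 2*((-O)*E + 94) = 2*(-E*O + 94) = 2*(94 - E*O) = 188 - 2*E*O)
-15*R(-83, -147) = -15*(188 - 2*(-147)*(-83)) = -15*(188 - 24402) = -15*(-24214) = 363210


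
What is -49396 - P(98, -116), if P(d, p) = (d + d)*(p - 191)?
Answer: 10776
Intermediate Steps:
P(d, p) = 2*d*(-191 + p) (P(d, p) = (2*d)*(-191 + p) = 2*d*(-191 + p))
-49396 - P(98, -116) = -49396 - 2*98*(-191 - 116) = -49396 - 2*98*(-307) = -49396 - 1*(-60172) = -49396 + 60172 = 10776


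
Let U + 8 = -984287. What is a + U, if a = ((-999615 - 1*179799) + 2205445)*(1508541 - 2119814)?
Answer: -627186031758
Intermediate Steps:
U = -984295 (U = -8 - 984287 = -984295)
a = -627185047463 (a = ((-999615 - 179799) + 2205445)*(-611273) = (-1179414 + 2205445)*(-611273) = 1026031*(-611273) = -627185047463)
a + U = -627185047463 - 984295 = -627186031758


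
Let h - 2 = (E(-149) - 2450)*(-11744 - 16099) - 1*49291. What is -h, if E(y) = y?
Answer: -72314668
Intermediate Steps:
h = 72314668 (h = 2 + ((-149 - 2450)*(-11744 - 16099) - 1*49291) = 2 + (-2599*(-27843) - 49291) = 2 + (72363957 - 49291) = 2 + 72314666 = 72314668)
-h = -1*72314668 = -72314668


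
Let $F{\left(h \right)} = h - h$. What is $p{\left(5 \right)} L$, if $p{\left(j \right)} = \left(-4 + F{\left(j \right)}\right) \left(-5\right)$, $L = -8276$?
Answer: $-165520$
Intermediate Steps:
$F{\left(h \right)} = 0$
$p{\left(j \right)} = 20$ ($p{\left(j \right)} = \left(-4 + 0\right) \left(-5\right) = \left(-4\right) \left(-5\right) = 20$)
$p{\left(5 \right)} L = 20 \left(-8276\right) = -165520$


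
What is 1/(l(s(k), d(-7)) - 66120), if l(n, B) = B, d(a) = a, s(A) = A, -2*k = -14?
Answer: -1/66127 ≈ -1.5122e-5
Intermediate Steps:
k = 7 (k = -1/2*(-14) = 7)
1/(l(s(k), d(-7)) - 66120) = 1/(-7 - 66120) = 1/(-66127) = -1/66127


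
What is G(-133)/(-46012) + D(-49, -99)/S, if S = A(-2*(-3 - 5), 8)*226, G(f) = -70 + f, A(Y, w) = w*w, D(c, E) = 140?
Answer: 586117/41594848 ≈ 0.014091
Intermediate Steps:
A(Y, w) = w**2
S = 14464 (S = 8**2*226 = 64*226 = 14464)
G(-133)/(-46012) + D(-49, -99)/S = (-70 - 133)/(-46012) + 140/14464 = -203*(-1/46012) + 140*(1/14464) = 203/46012 + 35/3616 = 586117/41594848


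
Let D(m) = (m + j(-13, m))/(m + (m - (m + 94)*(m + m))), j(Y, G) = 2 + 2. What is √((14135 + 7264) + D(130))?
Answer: √17984147777570/28990 ≈ 146.28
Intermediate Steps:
j(Y, G) = 4
D(m) = (4 + m)/(2*m - 2*m*(94 + m)) (D(m) = (m + 4)/(m + (m - (m + 94)*(m + m))) = (4 + m)/(m + (m - (94 + m)*2*m)) = (4 + m)/(m + (m - 2*m*(94 + m))) = (4 + m)/(2*m - 2*m*(94 + m)))
√((14135 + 7264) + D(130)) = √((14135 + 7264) + (½)*(-4 - 1*130)/(130*(93 + 130))) = √(21399 + (½)*(1/130)*(-4 - 130)/223) = √(21399 + (½)*(1/130)*(1/223)*(-134)) = √(21399 - 67/28990) = √(620356943/28990) = √17984147777570/28990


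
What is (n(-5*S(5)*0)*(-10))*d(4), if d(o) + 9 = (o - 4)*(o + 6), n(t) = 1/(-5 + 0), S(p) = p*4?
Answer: -18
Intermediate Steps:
S(p) = 4*p
n(t) = -⅕ (n(t) = 1/(-5) = -⅕)
d(o) = -9 + (-4 + o)*(6 + o) (d(o) = -9 + (o - 4)*(o + 6) = -9 + (-4 + o)*(6 + o))
(n(-5*S(5)*0)*(-10))*d(4) = (-⅕*(-10))*(-33 + 4² + 2*4) = 2*(-33 + 16 + 8) = 2*(-9) = -18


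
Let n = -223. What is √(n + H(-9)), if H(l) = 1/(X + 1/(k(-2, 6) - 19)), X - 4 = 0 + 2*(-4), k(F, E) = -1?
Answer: 13*I*√107/9 ≈ 14.941*I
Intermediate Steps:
X = -4 (X = 4 + (0 + 2*(-4)) = 4 + (0 - 8) = 4 - 8 = -4)
H(l) = -20/81 (H(l) = 1/(-4 + 1/(-1 - 19)) = 1/(-4 + 1/(-20)) = 1/(-4 - 1/20) = 1/(-81/20) = -20/81)
√(n + H(-9)) = √(-223 - 20/81) = √(-18083/81) = 13*I*√107/9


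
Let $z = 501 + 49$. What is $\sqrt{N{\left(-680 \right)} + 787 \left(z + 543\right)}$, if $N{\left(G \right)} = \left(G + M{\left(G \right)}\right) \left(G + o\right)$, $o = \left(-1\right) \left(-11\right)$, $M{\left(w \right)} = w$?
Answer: $\sqrt{1770031} \approx 1330.4$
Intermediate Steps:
$o = 11$
$z = 550$
$N{\left(G \right)} = 2 G \left(11 + G\right)$ ($N{\left(G \right)} = \left(G + G\right) \left(G + 11\right) = 2 G \left(11 + G\right)$)
$\sqrt{N{\left(-680 \right)} + 787 \left(z + 543\right)} = \sqrt{2 \left(-680\right) \left(11 - 680\right) + 787 \left(550 + 543\right)} = \sqrt{2 \left(-680\right) \left(-669\right) + 787 \cdot 1093} = \sqrt{909840 + 860191} = \sqrt{1770031}$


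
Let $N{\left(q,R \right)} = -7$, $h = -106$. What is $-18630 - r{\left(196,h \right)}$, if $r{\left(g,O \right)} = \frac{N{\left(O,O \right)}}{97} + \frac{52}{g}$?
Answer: $- \frac{88549308}{4753} \approx -18630.0$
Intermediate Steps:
$r{\left(g,O \right)} = - \frac{7}{97} + \frac{52}{g}$
$-18630 - r{\left(196,h \right)} = -18630 - \left(- \frac{7}{97} + \frac{52}{196}\right) = -18630 - \left(- \frac{7}{97} + 52 \cdot \frac{1}{196}\right) = -18630 - \left(- \frac{7}{97} + \frac{13}{49}\right) = -18630 - \frac{918}{4753} = - \frac{88549308}{4753}$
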